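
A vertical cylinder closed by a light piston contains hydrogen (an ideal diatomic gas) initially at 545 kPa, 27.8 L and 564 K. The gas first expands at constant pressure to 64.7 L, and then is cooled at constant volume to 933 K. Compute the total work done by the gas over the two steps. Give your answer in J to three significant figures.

Step 1 (isobaric): W = PΔV = (545 kPa)(64.7 − 27.8 L) = 20111 J.
Step 2 (isochoric): W = 0 (constant volume).
W_total = 20111 + 0 = 20111 J.

W_total ≈ 20100 J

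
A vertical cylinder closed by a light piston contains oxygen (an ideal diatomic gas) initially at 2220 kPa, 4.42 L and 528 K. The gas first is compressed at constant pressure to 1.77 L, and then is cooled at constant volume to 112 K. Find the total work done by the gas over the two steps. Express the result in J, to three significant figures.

W_total ≈ -5880 J

Step 1 (isobaric): W = PΔV = (2220 kPa)(1.77 − 4.42 L) = -5883 J.
Step 2 (isochoric): W = 0 (constant volume).
W_total = -5883 + 0 = -5883 J.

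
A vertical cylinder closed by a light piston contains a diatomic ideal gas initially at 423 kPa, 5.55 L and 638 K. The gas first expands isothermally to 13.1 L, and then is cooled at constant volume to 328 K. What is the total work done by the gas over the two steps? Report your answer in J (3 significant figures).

Step 1 (isothermal): W = P₁V₁ ln(V₂/V₁) = (2348) ln(13.1/5.55) = 2016 J.
Step 2 (isochoric): W = 0 (constant volume).
W_total = 2016 + 0 = 2016 J.

W_total ≈ 2020 J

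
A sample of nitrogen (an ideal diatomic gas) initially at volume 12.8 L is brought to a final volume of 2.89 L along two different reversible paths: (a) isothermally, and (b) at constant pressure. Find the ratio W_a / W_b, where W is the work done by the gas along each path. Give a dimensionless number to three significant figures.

W_a / W_b ≈ 1.92

Path (a) isothermal: W = P₁V₁ ln(V₂/V₁) → W_a/(P₁V₁) = -1.488.
Path (b) isobaric: W = P₁(V₂ − V₁) → W_b/(P₁V₁) = -0.7742.
W_a / W_b = -1.488 / -0.7742 = 1.922.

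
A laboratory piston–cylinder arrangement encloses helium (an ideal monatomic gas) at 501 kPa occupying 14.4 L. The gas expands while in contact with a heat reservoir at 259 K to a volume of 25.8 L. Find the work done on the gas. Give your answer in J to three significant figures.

Isothermal: W = nRT ln(V₂/V₁) = P₁V₁ ln(V₂/V₁).
P₁V₁ = (501 kPa)(14.4 L) = 7214 J.
W = 7214 × ln(25.8/14.4) = 7214 × 0.5831
W_by_gas = 4207 J; work on gas = −W_by = -4207 J.

W ≈ -4210 J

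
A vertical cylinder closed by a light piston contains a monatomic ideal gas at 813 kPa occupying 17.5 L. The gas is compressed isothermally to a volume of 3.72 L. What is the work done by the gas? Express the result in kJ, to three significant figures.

W ≈ -22.0 kJ

Isothermal: W = nRT ln(V₂/V₁) = P₁V₁ ln(V₂/V₁).
P₁V₁ = (813 kPa)(17.5 L) = 14228 J.
W = 14228 × ln(3.72/17.5) = 14228 × -1.548
W_by_gas = -22031 J.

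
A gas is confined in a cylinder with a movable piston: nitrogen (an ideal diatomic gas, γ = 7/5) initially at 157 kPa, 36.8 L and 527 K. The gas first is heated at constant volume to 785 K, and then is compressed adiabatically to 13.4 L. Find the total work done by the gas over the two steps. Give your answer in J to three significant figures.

W_total ≈ -10700 J

Step 1 (isochoric): W = 0 (constant volume).
After step 1: P = 233.9 kPa (V unchanged).
Step 2 (adiabatic): W = (P₁V₁ − P₂V₂)/(γ−1) = (8606 − 12892)/0.4 = -10714 J.
W_total = 0 − 10714 = -10714 J.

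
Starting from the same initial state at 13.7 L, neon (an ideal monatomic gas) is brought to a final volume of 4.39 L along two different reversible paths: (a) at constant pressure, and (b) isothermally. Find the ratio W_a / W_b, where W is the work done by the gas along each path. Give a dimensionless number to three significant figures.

W_a / W_b ≈ 0.597

Path (a) isobaric: W = P₁(V₂ − V₁) → W_a/(P₁V₁) = -0.6796.
Path (b) isothermal: W = P₁V₁ ln(V₂/V₁) → W_b/(P₁V₁) = -1.138.
W_a / W_b = -0.6796 / -1.138 = 0.5971.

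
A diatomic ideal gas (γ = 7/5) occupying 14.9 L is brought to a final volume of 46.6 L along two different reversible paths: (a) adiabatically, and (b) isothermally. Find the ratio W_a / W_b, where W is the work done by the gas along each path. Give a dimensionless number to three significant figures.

Path (a) adiabatic: W = P₁V₁(1 − (V₁/V₂)^(γ−1))/(γ−1) → W_a/(P₁V₁) = 0.9156.
Path (b) isothermal: W = P₁V₁ ln(V₂/V₁) → W_b/(P₁V₁) = 1.14.
W_a / W_b = 0.9156 / 1.14 = 0.803.

W_a / W_b ≈ 0.803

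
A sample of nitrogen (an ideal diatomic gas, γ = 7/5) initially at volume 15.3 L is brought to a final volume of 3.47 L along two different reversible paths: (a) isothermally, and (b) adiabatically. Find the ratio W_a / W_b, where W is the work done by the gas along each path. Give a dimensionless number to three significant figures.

W_a / W_b ≈ 0.732

Path (a) isothermal: W = P₁V₁ ln(V₂/V₁) → W_a/(P₁V₁) = -1.484.
Path (b) adiabatic: W = P₁V₁(1 − (V₁/V₂)^(γ−1))/(γ−1) → W_b/(P₁V₁) = -2.026.
W_a / W_b = -1.484 / -2.026 = 0.7324.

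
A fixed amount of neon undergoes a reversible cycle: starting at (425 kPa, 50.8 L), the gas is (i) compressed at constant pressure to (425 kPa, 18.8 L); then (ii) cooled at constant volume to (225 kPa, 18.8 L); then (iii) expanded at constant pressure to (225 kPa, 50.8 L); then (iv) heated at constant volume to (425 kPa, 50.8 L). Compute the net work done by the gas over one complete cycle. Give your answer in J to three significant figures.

Constant-volume legs do no work.
W(i) = (425)(18.8 − 50.8) = -13600 J; W(iii) = (225)(50.8 − 18.8) = 7200 J.
W_net = -13600 + 7200 = -6400 J (the counter-clockwise enclosed area).

W_net ≈ -6400 J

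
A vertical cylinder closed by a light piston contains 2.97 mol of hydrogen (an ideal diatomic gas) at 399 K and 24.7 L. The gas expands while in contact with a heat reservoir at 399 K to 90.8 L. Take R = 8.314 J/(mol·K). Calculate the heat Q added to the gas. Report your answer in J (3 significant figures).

Q ≈ 12800 J

Isothermal ⇒ ΔU = 0, so Q = W = nRT ln(V₂/V₁).
Q = (2.97)(8.314)(399) ln(90.8/24.7) = 9852 × 1.302 = 12826 J.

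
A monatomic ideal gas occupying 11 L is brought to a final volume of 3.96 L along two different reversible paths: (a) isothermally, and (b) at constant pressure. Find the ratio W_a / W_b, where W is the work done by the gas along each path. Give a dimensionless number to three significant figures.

Path (a) isothermal: W = P₁V₁ ln(V₂/V₁) → W_a/(P₁V₁) = -1.022.
Path (b) isobaric: W = P₁(V₂ − V₁) → W_b/(P₁V₁) = -0.64.
W_a / W_b = -1.022 / -0.64 = 1.596.

W_a / W_b ≈ 1.60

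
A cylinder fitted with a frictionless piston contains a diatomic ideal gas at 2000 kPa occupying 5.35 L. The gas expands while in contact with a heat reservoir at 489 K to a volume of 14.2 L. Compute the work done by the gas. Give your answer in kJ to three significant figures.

W ≈ 10.4 kJ

Isothermal: W = nRT ln(V₂/V₁) = P₁V₁ ln(V₂/V₁).
P₁V₁ = (2000 kPa)(5.35 L) = 10700 J.
W = 10700 × ln(14.2/5.35) = 10700 × 0.9761
W_by_gas = 10445 J.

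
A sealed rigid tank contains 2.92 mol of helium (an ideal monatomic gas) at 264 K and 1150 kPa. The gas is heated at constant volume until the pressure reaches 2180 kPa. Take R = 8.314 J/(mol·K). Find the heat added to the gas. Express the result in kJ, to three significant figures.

Constant volume ⇒ W = 0, so Q = ΔU = nCᵥΔT with Cᵥ = 3R/2 = 12.47 J/(mol·K).
At constant V, T₂/T₁ = P₂/P₁ ⇒ ΔT = T₁(P₂/P₁ − 1) = 264·(2180/1150 − 1) = 236.5 K.
ΔU = (2.92)(12.47)(236.5) = 8610 J.

Q ≈ 8.61 kJ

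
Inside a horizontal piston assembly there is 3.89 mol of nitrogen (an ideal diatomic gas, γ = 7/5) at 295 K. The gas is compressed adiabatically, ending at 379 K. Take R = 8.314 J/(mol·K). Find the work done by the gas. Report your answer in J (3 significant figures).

W ≈ -6790 J

Adiabatic ⇒ Q = 0, so W_by = −ΔU = nCᵥ(T₁ − T₂).
Cᵥ = 5R/2 = 20.79 J/(mol·K).
W = (3.89)(20.79)(295 − 379) = -6792 J.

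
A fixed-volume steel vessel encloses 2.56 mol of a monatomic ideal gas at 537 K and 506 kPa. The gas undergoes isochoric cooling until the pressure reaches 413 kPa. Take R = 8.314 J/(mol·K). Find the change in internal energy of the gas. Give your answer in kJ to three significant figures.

Constant volume ⇒ W = 0, so Q = ΔU = nCᵥΔT with Cᵥ = 3R/2 = 12.47 J/(mol·K).
At constant V, T₂/T₁ = P₂/P₁ ⇒ ΔT = T₁(P₂/P₁ − 1) = 537·(413/506 − 1) = -98.7 K.
ΔU = (2.56)(12.47)(-98.7) = -3151 J.

ΔU ≈ -3.15 kJ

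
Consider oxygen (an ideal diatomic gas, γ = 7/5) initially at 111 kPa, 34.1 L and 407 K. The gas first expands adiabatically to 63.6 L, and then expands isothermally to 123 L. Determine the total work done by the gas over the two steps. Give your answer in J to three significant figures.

Step 1 (adiabatic): W = (P₁V₁ − P₂V₂)/(γ−1) = (3785 − 2950)/0.4 = 2088 J.
After step 1: P = 46.38 kPa, V = 63.6 L, T = 317.2 K.
Step 2 (isothermal): W = P₁V₁ ln(V₂/V₁) = (2950) ln(123/63.6) = 1946 J.
W_total = 2088 + 1946 = 4034 J.

W_total ≈ 4030 J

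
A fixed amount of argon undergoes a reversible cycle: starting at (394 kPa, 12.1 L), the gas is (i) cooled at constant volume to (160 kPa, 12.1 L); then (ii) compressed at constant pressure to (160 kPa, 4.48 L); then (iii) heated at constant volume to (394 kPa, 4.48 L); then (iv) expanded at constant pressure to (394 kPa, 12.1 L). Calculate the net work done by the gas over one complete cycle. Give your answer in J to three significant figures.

Constant-volume legs do no work.
W(ii) = (160)(4.48 − 12.1) = -1219 J; W(iv) = (394)(12.1 − 4.48) = 3002 J.
W_net = -1219 + 3002 = 1783 J (the clockwise enclosed area).

W_net ≈ 1780 J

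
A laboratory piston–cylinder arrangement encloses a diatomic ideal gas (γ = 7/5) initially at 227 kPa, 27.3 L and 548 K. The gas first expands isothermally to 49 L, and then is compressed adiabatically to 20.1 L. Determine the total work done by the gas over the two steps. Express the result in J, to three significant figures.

Step 1 (isothermal): W = P₁V₁ ln(V₂/V₁) = (6197) ln(49/27.3) = 3625 J.
After step 1: P = 126.5 kPa, V = 49 L, T = 548 K.
Step 2 (adiabatic): W = (P₁V₁ − P₂V₂)/(γ−1) = (6197 − 8851)/0.4 = -6635 J.
W_total = 3625 − 6635 = -3010 J.

W_total ≈ -3010 J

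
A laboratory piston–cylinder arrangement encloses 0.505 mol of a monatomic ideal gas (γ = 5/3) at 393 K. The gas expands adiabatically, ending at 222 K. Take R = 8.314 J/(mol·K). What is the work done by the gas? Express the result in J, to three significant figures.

W ≈ 1080 J

Adiabatic ⇒ Q = 0, so W_by = −ΔU = nCᵥ(T₁ − T₂).
Cᵥ = 3R/2 = 12.47 J/(mol·K).
W = (0.505)(12.47)(393 − 222) = 1077 J.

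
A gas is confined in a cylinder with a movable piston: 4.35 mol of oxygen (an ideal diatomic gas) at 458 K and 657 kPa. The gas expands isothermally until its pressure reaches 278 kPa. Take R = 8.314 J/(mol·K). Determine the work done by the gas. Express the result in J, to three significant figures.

Isothermal process: W = nRT ln(V₂/V₁) = nRT ln(P₁/P₂).
W = (4.35)(8.314)(458) × ln(657/278)
  = 16564 × ln(2.363) = 16564 × 0.8601
W_by_gas = 14246 J.

W ≈ 14200 J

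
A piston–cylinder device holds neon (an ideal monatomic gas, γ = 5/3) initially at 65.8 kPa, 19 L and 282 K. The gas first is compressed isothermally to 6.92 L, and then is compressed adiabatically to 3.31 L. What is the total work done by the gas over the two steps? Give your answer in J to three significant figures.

W_total ≈ -2450 J

Step 1 (isothermal): W = P₁V₁ ln(V₂/V₁) = (1250) ln(6.92/19) = -1263 J.
After step 1: P = 180.7 kPa, V = 6.92 L, T = 282 K.
Step 2 (adiabatic): W = (P₁V₁ − P₂V₂)/(γ−1) = (1250 − 2044)/0.667 = -1191 J.
W_total = -1263 − 1191 = -2454 J.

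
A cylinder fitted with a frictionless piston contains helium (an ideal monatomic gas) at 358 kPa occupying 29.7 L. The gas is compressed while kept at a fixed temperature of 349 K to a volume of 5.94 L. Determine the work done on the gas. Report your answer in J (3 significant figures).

W ≈ 17100 J

Isothermal: W = nRT ln(V₂/V₁) = P₁V₁ ln(V₂/V₁).
P₁V₁ = (358 kPa)(29.7 L) = 10633 J.
W = 10633 × ln(5.94/29.7) = 10633 × -1.609
W_by_gas = -17113 J; work on gas = −W_by = 17113 J.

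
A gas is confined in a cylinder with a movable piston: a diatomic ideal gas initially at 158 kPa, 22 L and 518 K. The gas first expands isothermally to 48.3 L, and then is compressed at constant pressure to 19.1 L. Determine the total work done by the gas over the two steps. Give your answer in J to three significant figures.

W_total ≈ 632 J

Step 1 (isothermal): W = P₁V₁ ln(V₂/V₁) = (3476) ln(48.3/22) = 2733 J.
After step 1: P = 71.97 kPa, V = 48.3 L, T = 518 K.
Step 2 (isobaric): W = PΔV = (71.97 kPa)(19.1 − 48.3 L) = -2101 J.
W_total = 2733 − 2101 = 632.1 J.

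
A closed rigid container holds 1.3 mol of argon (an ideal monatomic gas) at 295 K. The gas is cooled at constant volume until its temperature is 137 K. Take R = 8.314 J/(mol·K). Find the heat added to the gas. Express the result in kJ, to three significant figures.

Q ≈ -2.56 kJ

Constant volume ⇒ W = 0, so Q = ΔU = nCᵥΔT with Cᵥ = 3R/2 = 12.47 J/(mol·K).
ΔU = (1.3)(12.47)(137 − 295) = -2562 J.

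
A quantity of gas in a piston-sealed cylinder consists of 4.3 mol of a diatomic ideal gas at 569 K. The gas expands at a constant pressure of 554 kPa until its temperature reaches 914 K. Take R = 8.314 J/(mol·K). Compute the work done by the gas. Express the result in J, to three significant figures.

W ≈ 12300 J

Isobaric: W = P ΔV = nR ΔT.
W = (4.3)(8.314)(914 − 569) = 12334 J.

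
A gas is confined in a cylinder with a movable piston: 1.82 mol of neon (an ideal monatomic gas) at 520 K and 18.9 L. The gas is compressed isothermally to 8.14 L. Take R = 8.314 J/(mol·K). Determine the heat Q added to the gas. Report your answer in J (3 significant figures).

Isothermal ⇒ ΔU = 0, so Q = W = nRT ln(V₂/V₁).
Q = (1.82)(8.314)(520) ln(8.14/18.9) = 7868 × -0.8424 = -6628 J.

Q ≈ -6630 J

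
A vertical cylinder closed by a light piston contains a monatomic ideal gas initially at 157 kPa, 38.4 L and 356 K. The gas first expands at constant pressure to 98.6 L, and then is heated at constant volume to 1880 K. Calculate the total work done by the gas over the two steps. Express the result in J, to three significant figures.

W_total ≈ 9450 J

Step 1 (isobaric): W = PΔV = (157 kPa)(98.6 − 38.4 L) = 9451 J.
Step 2 (isochoric): W = 0 (constant volume).
W_total = 9451 + 0 = 9451 J.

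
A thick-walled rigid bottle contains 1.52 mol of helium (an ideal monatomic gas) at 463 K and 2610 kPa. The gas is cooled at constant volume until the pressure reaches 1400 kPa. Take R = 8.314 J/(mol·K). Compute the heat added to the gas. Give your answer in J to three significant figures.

Constant volume ⇒ W = 0, so Q = ΔU = nCᵥΔT with Cᵥ = 3R/2 = 12.47 J/(mol·K).
At constant V, T₂/T₁ = P₂/P₁ ⇒ ΔT = T₁(P₂/P₁ − 1) = 463·(1400/2610 − 1) = -214.6 K.
ΔU = (1.52)(12.47)(-214.6) = -4069 J.

Q ≈ -4070 J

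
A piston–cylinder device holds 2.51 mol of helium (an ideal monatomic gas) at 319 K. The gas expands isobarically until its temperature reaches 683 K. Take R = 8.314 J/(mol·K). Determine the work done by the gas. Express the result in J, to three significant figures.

W ≈ 7600 J

Isobaric: W = P ΔV = nR ΔT.
W = (2.51)(8.314)(683 − 319) = 7596 J.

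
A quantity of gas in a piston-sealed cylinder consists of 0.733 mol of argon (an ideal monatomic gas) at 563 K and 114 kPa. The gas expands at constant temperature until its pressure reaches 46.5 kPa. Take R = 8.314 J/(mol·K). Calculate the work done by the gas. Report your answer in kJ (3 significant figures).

Isothermal process: W = nRT ln(V₂/V₁) = nRT ln(P₁/P₂).
W = (0.733)(8.314)(563) × ln(114/46.5)
  = 3431 × ln(2.452) = 3431 × 0.8967
W_by_gas = 3077 J.

W ≈ 3.08 kJ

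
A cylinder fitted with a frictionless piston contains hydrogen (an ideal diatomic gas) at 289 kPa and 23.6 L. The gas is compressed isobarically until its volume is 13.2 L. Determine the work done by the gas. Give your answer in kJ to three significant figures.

W ≈ -3.01 kJ

Isobaric: W = P ΔV.
W = (289 kPa)(13.2 − 23.6 L) = (289)(-10.4) = -3006 J.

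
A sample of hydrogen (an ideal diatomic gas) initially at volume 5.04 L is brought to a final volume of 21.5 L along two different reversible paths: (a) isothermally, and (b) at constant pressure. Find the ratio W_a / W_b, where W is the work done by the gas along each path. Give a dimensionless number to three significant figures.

Path (a) isothermal: W = P₁V₁ ln(V₂/V₁) → W_a/(P₁V₁) = 1.451.
Path (b) isobaric: W = P₁(V₂ − V₁) → W_b/(P₁V₁) = 3.266.
W_a / W_b = 1.451 / 3.266 = 0.4442.

W_a / W_b ≈ 0.444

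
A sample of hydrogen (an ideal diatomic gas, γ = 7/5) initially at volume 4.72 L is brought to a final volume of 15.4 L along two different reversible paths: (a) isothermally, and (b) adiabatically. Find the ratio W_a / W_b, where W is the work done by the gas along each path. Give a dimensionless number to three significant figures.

W_a / W_b ≈ 1.26

Path (a) isothermal: W = P₁V₁ ln(V₂/V₁) → W_a/(P₁V₁) = 1.183.
Path (b) adiabatic: W = P₁V₁(1 − (V₁/V₂)^(γ−1))/(γ−1) → W_b/(P₁V₁) = 0.9422.
W_a / W_b = 1.183 / 0.9422 = 1.255.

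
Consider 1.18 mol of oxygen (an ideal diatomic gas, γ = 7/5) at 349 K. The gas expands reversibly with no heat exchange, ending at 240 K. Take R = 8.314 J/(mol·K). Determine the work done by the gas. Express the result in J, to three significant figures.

Adiabatic ⇒ Q = 0, so W_by = −ΔU = nCᵥ(T₁ − T₂).
Cᵥ = 5R/2 = 20.79 J/(mol·K).
W = (1.18)(20.79)(349 − 240) = 2673 J.

W ≈ 2670 J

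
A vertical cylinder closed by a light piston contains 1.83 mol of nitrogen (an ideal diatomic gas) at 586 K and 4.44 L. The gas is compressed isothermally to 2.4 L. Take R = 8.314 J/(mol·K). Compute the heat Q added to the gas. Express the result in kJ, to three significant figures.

Isothermal ⇒ ΔU = 0, so Q = W = nRT ln(V₂/V₁).
Q = (1.83)(8.314)(586) ln(2.4/4.44) = 8916 × -0.6152 = -5485 J.

Q ≈ -5.48 kJ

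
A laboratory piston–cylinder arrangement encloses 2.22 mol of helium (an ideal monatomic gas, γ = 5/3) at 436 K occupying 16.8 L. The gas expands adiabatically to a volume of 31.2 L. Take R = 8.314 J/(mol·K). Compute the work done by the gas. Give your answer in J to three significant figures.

W ≈ 4080 J

Adiabatic: TV^(γ−1) = const with γ = 5/3.
T₂ = T₁ (V₁/V₂)^(γ−1) = 436 × (16.8/31.2)^0.667 = 436 × 0.6619 = 288.6 K.
W_by = nCᵥ(T₁ − T₂) = (2.22)(12.47)(436 − 288.6) = 4082 J.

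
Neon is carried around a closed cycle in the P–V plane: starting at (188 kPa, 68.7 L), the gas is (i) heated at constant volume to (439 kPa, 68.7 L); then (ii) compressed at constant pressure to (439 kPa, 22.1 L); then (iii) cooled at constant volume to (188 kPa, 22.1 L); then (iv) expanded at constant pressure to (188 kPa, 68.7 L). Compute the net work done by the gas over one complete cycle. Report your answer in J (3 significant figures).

Constant-volume legs do no work.
W(ii) = (439)(22.1 − 68.7) = -20457 J; W(iv) = (188)(68.7 − 22.1) = 8761 J.
W_net = -20457 + 8761 = -11697 J (the counter-clockwise enclosed area).

W_net ≈ -11700 J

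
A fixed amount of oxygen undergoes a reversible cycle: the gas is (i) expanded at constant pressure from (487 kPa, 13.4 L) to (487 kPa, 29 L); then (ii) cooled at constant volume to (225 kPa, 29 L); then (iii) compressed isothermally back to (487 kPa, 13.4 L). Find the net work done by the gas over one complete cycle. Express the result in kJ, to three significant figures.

W_net ≈ 2.56 kJ

Leg (i): W = PΔV = (487)(29 − 13.4) = 7597 J.
Leg (ii): W = 0.
Leg (iii): W = PᵢVᵢ ln(V_f/Vᵢ) = (6525) ln(13.4/29) = -5038 J.
W_net = 7597 − 5038 = 2560 J.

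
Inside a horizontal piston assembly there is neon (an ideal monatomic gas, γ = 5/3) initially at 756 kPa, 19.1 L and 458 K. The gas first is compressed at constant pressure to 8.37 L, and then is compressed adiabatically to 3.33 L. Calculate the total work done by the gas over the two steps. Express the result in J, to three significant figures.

Step 1 (isobaric): W = PΔV = (756 kPa)(8.37 − 19.1 L) = -8112 J.
After step 1: P = 756 kPa, V = 8.37 L, T = 200.7 K.
Step 2 (adiabatic): W = (P₁V₁ − P₂V₂)/(γ−1) = (6328 − 11698)/0.667 = -8055 J.
W_total = -8112 − 8055 = -16167 J.

W_total ≈ -16200 J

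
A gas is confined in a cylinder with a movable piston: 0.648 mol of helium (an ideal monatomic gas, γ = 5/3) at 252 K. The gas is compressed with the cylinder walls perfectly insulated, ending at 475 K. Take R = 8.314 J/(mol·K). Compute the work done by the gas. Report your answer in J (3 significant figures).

Adiabatic ⇒ Q = 0, so W_by = −ΔU = nCᵥ(T₁ − T₂).
Cᵥ = 3R/2 = 12.47 J/(mol·K).
W = (0.648)(12.47)(252 − 475) = -1802 J.

W ≈ -1800 J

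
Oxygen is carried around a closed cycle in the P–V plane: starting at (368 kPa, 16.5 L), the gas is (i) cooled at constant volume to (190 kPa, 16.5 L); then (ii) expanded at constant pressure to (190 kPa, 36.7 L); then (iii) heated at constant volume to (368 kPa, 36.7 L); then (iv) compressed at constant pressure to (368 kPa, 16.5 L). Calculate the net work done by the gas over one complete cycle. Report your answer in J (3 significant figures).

W_net ≈ -3600 J

Constant-volume legs do no work.
W(ii) = (190)(36.7 − 16.5) = 3838 J; W(iv) = (368)(16.5 − 36.7) = -7434 J.
W_net = 3838 − 7434 = -3596 J (the counter-clockwise enclosed area).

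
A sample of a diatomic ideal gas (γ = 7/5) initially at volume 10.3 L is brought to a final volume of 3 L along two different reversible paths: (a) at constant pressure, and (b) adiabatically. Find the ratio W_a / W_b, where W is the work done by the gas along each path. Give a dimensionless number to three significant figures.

W_a / W_b ≈ 0.444

Path (a) isobaric: W = P₁(V₂ − V₁) → W_a/(P₁V₁) = -0.7087.
Path (b) adiabatic: W = P₁V₁(1 − (V₁/V₂)^(γ−1))/(γ−1) → W_b/(P₁V₁) = -1.595.
W_a / W_b = -0.7087 / -1.595 = 0.4444.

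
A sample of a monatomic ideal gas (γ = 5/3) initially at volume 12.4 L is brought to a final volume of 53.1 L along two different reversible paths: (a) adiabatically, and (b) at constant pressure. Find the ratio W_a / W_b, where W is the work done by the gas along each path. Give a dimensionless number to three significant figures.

W_a / W_b ≈ 0.284

Path (a) adiabatic: W = P₁V₁(1 − (V₁/V₂)^(γ−1))/(γ−1) → W_a/(P₁V₁) = 0.9312.
Path (b) isobaric: W = P₁(V₂ − V₁) → W_b/(P₁V₁) = 3.282.
W_a / W_b = 0.9312 / 3.282 = 0.2837.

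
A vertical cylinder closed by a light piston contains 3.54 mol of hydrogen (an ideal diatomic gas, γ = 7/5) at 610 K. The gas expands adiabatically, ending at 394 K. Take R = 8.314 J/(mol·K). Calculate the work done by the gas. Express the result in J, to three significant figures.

W ≈ 15900 J

Adiabatic ⇒ Q = 0, so W_by = −ΔU = nCᵥ(T₁ − T₂).
Cᵥ = 5R/2 = 20.79 J/(mol·K).
W = (3.54)(20.79)(610 − 394) = 15893 J.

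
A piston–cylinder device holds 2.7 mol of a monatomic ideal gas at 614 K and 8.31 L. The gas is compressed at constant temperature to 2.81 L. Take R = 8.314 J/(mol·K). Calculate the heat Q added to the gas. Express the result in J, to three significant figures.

Q ≈ -14900 J

Isothermal ⇒ ΔU = 0, so Q = W = nRT ln(V₂/V₁).
Q = (2.7)(8.314)(614) ln(2.81/8.31) = 13783 × -1.084 = -14945 J.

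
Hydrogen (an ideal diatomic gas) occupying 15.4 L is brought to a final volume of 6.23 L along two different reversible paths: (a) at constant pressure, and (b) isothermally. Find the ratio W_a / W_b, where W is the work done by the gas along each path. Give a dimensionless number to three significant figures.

W_a / W_b ≈ 0.658

Path (a) isobaric: W = P₁(V₂ − V₁) → W_a/(P₁V₁) = -0.5955.
Path (b) isothermal: W = P₁V₁ ln(V₂/V₁) → W_b/(P₁V₁) = -0.905.
W_a / W_b = -0.5955 / -0.905 = 0.658.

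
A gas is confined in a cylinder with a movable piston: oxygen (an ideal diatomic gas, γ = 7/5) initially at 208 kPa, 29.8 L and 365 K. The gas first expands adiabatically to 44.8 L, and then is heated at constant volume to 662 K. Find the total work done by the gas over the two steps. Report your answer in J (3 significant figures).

Step 1 (adiabatic): W = (P₁V₁ − P₂V₂)/(γ−1) = (6198 − 5266)/0.4 = 2332 J.
Step 2 (isochoric): W = 0 (constant volume).
W_total = 2332 + 0 = 2332 J.

W_total ≈ 2330 J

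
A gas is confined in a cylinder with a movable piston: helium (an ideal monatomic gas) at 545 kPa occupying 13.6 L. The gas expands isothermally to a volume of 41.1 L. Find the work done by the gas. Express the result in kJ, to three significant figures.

W ≈ 8.20 kJ

Isothermal: W = nRT ln(V₂/V₁) = P₁V₁ ln(V₂/V₁).
P₁V₁ = (545 kPa)(13.6 L) = 7412 J.
W = 7412 × ln(41.1/13.6) = 7412 × 1.106
W_by_gas = 8197 J.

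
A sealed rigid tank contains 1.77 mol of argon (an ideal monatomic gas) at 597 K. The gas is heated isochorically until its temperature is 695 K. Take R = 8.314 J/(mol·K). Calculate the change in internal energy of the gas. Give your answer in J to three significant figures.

Constant volume ⇒ W = 0, so Q = ΔU = nCᵥΔT with Cᵥ = 3R/2 = 12.47 J/(mol·K).
ΔU = (1.77)(12.47)(695 − 597) = 2163 J.

ΔU ≈ 2160 J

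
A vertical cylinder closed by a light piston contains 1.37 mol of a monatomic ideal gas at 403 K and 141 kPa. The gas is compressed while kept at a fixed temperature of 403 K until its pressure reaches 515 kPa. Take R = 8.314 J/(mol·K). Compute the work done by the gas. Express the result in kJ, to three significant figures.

W ≈ -5.95 kJ

Isothermal process: W = nRT ln(V₂/V₁) = nRT ln(P₁/P₂).
W = (1.37)(8.314)(403) × ln(141/515)
  = 4590 × ln(0.2738) = 4590 × -1.295
W_by_gas = -5946 J.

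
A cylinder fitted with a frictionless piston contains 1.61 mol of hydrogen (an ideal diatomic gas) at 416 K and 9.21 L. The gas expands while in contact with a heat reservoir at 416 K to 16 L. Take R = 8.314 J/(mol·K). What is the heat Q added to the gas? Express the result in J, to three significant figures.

Q ≈ 3080 J

Isothermal ⇒ ΔU = 0, so Q = W = nRT ln(V₂/V₁).
Q = (1.61)(8.314)(416) ln(16/9.21) = 5568 × 0.5523 = 3075 J.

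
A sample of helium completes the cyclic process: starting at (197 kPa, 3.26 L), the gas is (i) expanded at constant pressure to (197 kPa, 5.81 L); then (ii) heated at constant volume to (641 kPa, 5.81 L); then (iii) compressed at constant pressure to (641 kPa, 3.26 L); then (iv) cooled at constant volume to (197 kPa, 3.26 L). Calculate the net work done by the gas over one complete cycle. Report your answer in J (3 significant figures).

Constant-volume legs do no work.
W(i) = (197)(5.81 − 3.26) = 502.3 J; W(iii) = (641)(3.26 − 5.81) = -1635 J.
W_net = 502.3 − 1635 = -1132 J (the counter-clockwise enclosed area).

W_net ≈ -1130 J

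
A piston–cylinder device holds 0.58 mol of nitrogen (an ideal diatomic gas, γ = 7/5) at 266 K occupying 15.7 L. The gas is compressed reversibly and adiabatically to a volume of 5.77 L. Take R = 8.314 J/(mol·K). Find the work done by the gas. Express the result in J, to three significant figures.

W ≈ -1580 J

Adiabatic: TV^(γ−1) = const with γ = 7/5.
T₂ = T₁ (V₁/V₂)^(γ−1) = 266 × (15.7/5.77)^0.4 = 266 × 1.492 = 397 K.
W_by = nCᵥ(T₁ − T₂) = (0.58)(20.79)(266 − 397) = -1579 J.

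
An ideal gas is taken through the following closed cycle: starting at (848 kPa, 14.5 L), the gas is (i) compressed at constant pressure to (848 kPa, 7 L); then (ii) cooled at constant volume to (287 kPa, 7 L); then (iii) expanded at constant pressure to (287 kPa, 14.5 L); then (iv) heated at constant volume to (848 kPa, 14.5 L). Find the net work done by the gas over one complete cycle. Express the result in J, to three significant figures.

Constant-volume legs do no work.
W(i) = (848)(7 − 14.5) = -6360 J; W(iii) = (287)(14.5 − 7) = 2152 J.
W_net = -6360 + 2152 = -4208 J (the counter-clockwise enclosed area).

W_net ≈ -4210 J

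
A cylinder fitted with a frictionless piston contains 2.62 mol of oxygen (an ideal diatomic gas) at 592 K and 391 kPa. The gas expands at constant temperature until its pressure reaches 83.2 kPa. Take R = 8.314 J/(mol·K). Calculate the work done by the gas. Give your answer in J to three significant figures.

Isothermal process: W = nRT ln(V₂/V₁) = nRT ln(P₁/P₂).
W = (2.62)(8.314)(592) × ln(391/83.2)
  = 12895 × ln(4.7) = 12895 × 1.547
W_by_gas = 19955 J.

W ≈ 20000 J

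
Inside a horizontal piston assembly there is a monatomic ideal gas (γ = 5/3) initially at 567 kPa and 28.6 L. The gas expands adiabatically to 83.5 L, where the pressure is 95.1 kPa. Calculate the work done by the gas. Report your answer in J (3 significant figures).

W ≈ 12400 J

Adiabatic: W = (P₁V₁ − P₂V₂)/(γ − 1) with γ = 5/3.
P₁V₁ = 16216 J, P₂V₂ = 7941 J.
W = (16216 − 7941) / 0.6667 = 12413 J.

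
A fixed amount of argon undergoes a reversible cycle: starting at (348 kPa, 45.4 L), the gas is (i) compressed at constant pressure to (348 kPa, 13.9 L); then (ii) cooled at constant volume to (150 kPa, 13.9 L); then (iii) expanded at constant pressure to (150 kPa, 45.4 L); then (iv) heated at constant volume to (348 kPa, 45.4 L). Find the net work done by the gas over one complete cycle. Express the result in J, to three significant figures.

Constant-volume legs do no work.
W(i) = (348)(13.9 − 45.4) = -10962 J; W(iii) = (150)(45.4 − 13.9) = 4725 J.
W_net = -10962 + 4725 = -6237 J (the counter-clockwise enclosed area).

W_net ≈ -6240 J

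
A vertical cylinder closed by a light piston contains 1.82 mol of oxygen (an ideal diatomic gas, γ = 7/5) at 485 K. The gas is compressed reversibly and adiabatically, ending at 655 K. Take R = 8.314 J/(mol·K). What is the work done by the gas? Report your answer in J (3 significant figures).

W ≈ -6430 J

Adiabatic ⇒ Q = 0, so W_by = −ΔU = nCᵥ(T₁ − T₂).
Cᵥ = 5R/2 = 20.79 J/(mol·K).
W = (1.82)(20.79)(485 − 655) = -6431 J.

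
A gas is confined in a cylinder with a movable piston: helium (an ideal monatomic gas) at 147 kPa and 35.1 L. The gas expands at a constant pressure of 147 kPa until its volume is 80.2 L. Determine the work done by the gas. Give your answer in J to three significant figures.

Isobaric: W = P ΔV.
W = (147 kPa)(80.2 − 35.1 L) = (147)(45.1) = 6630 J.

W ≈ 6630 J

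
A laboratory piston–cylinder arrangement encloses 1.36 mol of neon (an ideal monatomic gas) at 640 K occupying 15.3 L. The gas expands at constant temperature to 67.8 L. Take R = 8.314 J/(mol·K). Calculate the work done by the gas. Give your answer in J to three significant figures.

W ≈ 10800 J

Isothermal: W = nRT ln(V₂/V₁).
W = (1.36)(8.314)(640) × ln(67.8/15.3)
  = 7237 × 1.489
W_by_gas = 10773 J.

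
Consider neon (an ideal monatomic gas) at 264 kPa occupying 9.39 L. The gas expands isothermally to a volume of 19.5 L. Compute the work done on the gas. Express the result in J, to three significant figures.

W ≈ -1810 J

Isothermal: W = nRT ln(V₂/V₁) = P₁V₁ ln(V₂/V₁).
P₁V₁ = (264 kPa)(9.39 L) = 2479 J.
W = 2479 × ln(19.5/9.39) = 2479 × 0.7308
W_by_gas = 1812 J; work on gas = −W_by = -1812 J.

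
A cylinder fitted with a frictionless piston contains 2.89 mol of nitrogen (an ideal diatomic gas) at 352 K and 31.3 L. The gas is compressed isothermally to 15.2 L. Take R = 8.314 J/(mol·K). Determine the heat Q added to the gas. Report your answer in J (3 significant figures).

Q ≈ -6110 J

Isothermal ⇒ ΔU = 0, so Q = W = nRT ln(V₂/V₁).
Q = (2.89)(8.314)(352) ln(15.2/31.3) = 8458 × -0.7223 = -6109 J.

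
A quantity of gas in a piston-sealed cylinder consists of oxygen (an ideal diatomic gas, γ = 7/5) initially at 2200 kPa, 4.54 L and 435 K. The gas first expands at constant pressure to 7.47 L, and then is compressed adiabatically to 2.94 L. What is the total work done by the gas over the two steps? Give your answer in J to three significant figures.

Step 1 (isobaric): W = PΔV = (2200 kPa)(7.47 − 4.54 L) = 6446 J.
After step 1: P = 2200 kPa, V = 7.47 L, T = 715.7 K.
Step 2 (adiabatic): W = (P₁V₁ − P₂V₂)/(γ−1) = (16434 − 23863)/0.4 = -18574 J.
W_total = 6446 − 18574 = -12128 J.

W_total ≈ -12100 J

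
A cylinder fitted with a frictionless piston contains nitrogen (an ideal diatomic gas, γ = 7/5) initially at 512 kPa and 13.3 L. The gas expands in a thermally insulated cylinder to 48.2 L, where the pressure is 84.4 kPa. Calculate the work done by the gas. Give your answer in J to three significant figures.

W ≈ 6850 J

Adiabatic: W = (P₁V₁ − P₂V₂)/(γ − 1) with γ = 7/5.
P₁V₁ = 6810 J, P₂V₂ = 4068 J.
W = (6810 − 4068) / 0.4 = 6854 J.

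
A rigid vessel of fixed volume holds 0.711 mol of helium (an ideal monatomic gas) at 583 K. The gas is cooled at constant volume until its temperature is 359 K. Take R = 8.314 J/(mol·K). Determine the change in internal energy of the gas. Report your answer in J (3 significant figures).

Constant volume ⇒ W = 0, so Q = ΔU = nCᵥΔT with Cᵥ = 3R/2 = 12.47 J/(mol·K).
ΔU = (0.711)(12.47)(359 − 583) = -1986 J.

ΔU ≈ -1990 J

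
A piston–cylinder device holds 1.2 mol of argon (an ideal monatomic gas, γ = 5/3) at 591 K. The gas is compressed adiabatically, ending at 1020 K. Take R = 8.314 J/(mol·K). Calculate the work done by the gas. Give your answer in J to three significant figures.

Adiabatic ⇒ Q = 0, so W_by = −ΔU = nCᵥ(T₁ − T₂).
Cᵥ = 3R/2 = 12.47 J/(mol·K).
W = (1.2)(12.47)(591 − 1020) = -6420 J.

W ≈ -6420 J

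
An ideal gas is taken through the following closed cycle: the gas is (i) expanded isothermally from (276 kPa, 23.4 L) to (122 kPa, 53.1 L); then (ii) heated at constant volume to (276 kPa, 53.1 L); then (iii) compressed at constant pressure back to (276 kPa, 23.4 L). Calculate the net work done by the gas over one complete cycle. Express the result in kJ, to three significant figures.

Leg (i): W = PᵢVᵢ ln(V_f/Vᵢ) = (6458) ln(53.1/23.4) = 5292 J.
Leg (ii): W = 0.
Leg (iii): W = PΔV = (276)(23.4 − 53.1) = -8197 J.
W_net = 5292 − 8197 = -2905 J.

W_net ≈ -2.90 kJ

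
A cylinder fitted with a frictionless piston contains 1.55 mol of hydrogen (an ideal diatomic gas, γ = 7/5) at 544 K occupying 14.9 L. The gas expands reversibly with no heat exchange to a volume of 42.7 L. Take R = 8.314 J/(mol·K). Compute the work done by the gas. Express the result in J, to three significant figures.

W ≈ 6020 J

Adiabatic: TV^(γ−1) = const with γ = 7/5.
T₂ = T₁ (V₁/V₂)^(γ−1) = 544 × (14.9/42.7)^0.4 = 544 × 0.6563 = 357 K.
W_by = nCᵥ(T₁ − T₂) = (1.55)(20.79)(544 − 357) = 6024 J.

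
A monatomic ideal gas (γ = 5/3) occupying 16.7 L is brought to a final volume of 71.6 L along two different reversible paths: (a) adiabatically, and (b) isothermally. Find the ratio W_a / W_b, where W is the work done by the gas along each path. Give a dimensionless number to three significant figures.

Path (a) adiabatic: W = P₁V₁(1 − (V₁/V₂)^(γ−1))/(γ−1) → W_a/(P₁V₁) = 0.9316.
Path (b) isothermal: W = P₁V₁ ln(V₂/V₁) → W_b/(P₁V₁) = 1.456.
W_a / W_b = 0.9316 / 1.456 = 0.64.

W_a / W_b ≈ 0.640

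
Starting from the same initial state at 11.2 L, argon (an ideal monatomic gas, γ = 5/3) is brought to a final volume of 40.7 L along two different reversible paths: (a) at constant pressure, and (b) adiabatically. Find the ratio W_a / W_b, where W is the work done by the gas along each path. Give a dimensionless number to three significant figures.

Path (a) isobaric: W = P₁(V₂ − V₁) → W_a/(P₁V₁) = 2.634.
Path (b) adiabatic: W = P₁V₁(1 − (V₁/V₂)^(γ−1))/(γ−1) → W_b/(P₁V₁) = 0.8654.
W_a / W_b = 2.634 / 0.8654 = 3.044.

W_a / W_b ≈ 3.04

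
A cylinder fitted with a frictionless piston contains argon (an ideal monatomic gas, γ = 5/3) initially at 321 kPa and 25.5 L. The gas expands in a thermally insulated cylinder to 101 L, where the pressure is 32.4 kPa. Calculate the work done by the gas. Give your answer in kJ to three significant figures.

Adiabatic: W = (P₁V₁ − P₂V₂)/(γ − 1) with γ = 5/3.
P₁V₁ = 8186 J, P₂V₂ = 3272 J.
W = (8186 − 3272) / 0.6667 = 7370 J.

W ≈ 7.37 kJ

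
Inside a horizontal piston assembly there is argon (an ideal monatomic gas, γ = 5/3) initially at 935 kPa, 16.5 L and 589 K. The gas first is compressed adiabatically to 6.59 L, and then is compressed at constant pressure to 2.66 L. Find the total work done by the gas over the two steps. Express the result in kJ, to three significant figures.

W_total ≈ -36.5 kJ

Step 1 (adiabatic): W = (P₁V₁ − P₂V₂)/(γ−1) = (15428 − 28446)/0.667 = -19528 J.
After step 1: P = 4317 kPa, V = 6.59 L, T = 1086 K.
Step 2 (isobaric): W = PΔV = (4317 kPa)(2.66 − 6.59 L) = -16964 J.
W_total = -19528 − 16964 = -36493 J.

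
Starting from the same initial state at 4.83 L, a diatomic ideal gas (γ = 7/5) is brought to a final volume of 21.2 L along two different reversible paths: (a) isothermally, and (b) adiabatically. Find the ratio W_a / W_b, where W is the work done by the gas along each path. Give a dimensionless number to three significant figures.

Path (a) isothermal: W = P₁V₁ ln(V₂/V₁) → W_a/(P₁V₁) = 1.479.
Path (b) adiabatic: W = P₁V₁(1 − (V₁/V₂)^(γ−1))/(γ−1) → W_b/(P₁V₁) = 1.116.
W_a / W_b = 1.479 / 1.116 = 1.325.

W_a / W_b ≈ 1.32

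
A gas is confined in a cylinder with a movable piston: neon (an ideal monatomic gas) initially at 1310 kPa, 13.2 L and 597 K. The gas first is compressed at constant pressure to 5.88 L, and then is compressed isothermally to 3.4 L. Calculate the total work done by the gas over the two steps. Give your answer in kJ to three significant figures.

W_total ≈ -13.8 kJ

Step 1 (isobaric): W = PΔV = (1310 kPa)(5.88 − 13.2 L) = -9589 J.
After step 1: P = 1310 kPa, V = 5.88 L, T = 265.9 K.
Step 2 (isothermal): W = P₁V₁ ln(V₂/V₁) = (7703) ln(3.4/5.88) = -4219 J.
W_total = -9589 − 4219 = -13809 J.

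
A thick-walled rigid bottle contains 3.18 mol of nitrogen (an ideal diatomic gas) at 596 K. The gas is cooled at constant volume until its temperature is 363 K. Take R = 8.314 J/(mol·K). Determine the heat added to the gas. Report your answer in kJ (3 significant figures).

Constant volume ⇒ W = 0, so Q = ΔU = nCᵥΔT with Cᵥ = 5R/2 = 20.79 J/(mol·K).
ΔU = (3.18)(20.79)(363 − 596) = -15400 J.

Q ≈ -15.4 kJ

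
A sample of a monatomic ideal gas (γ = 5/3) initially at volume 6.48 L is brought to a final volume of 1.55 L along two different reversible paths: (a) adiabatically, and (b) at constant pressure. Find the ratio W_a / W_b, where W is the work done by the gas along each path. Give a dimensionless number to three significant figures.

W_a / W_b ≈ 3.14

Path (a) adiabatic: W = P₁V₁(1 − (V₁/V₂)^(γ−1))/(γ−1) → W_a/(P₁V₁) = -2.393.
Path (b) isobaric: W = P₁(V₂ − V₁) → W_b/(P₁V₁) = -0.7608.
W_a / W_b = -2.393 / -0.7608 = 3.145.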